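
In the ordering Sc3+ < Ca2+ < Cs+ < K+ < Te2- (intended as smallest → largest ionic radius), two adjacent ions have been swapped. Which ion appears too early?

Cs+

Scanning neighbour by neighbour, only Cs+/K+ violates a trend: both in group 1 with the same charge; K+ (period 4) has the smaller radius. That makes Cs+ the one sitting a position early relative to where it belongs.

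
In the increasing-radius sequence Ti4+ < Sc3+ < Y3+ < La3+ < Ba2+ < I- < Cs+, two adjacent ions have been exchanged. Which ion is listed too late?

Cs+

Compare adjacent ions: both have 54 electrons but Z(Cs)=55 > Z(I)=53, so Cs+ should be the smaller of the two — yet in this increasing list I- sits before Cs+. Nothing else is reversed, so Cs+ should move one place to the left.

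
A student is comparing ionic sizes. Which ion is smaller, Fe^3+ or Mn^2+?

Each ion has 23 electrons. The ranking follows nuclear charge in reverse — greater Z gives a smaller radius. Fe^3+ (Z=26), Mn^2+ (Z=25).

Fe^3+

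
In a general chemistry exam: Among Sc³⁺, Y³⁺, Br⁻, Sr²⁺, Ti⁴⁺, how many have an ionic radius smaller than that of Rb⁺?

First list Z and electron count for each: Ti⁴⁺: 18 e⁻, Z=22, Sc³⁺: 18 e⁻, Z=21, Y³⁺: 36 e⁻, Z=39, Sr²⁺: 36 e⁻, Z=38, Rb⁺: 36 e⁻, Z=37, Br⁻: 36 e⁻, Z=35. Ti⁴⁺ < Sc³⁺ (both 18 e⁻, Z=22>21); Sc³⁺ < Y³⁺ (same group, 1 shell fewer); Y³⁺ < Sr²⁺ (both 36 e⁻, Z=39>38); Sr²⁺ < Rb⁺ (both 36 e⁻, Z=38>37); Rb⁺ < Br⁻ (both 36 e⁻, Z=37>35).
Relative to Rb⁺, the ions that are smaller are Ti⁴⁺, Sc³⁺, Y³⁺, Sr²⁺. That's 4.

4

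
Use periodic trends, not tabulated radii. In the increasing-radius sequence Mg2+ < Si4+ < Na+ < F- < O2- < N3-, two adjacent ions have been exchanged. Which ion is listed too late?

Compare adjacent ions: both have 10 electrons but Z(Si)=14 > Z(Mg)=12, so Si4+ should be the smaller of the two — yet in this increasing list Mg2+ sits before Si4+. Nothing else is reversed, so Si4+ should move one place to the left.

Si4+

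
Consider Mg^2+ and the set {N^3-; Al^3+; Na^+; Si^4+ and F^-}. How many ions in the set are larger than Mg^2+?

3

These species are isoelectronic with 10 electrons. The only difference is the number of protons: Si^4+ (Z=14), Al^3+ (Z=13), Mg^2+ (Z=12), Na^+ (Z=11), F^- (Z=9), N^3- (Z=7). The strongest nuclear pull (Si^4+) gives the smallest ion.
Overall: Si^4+ < Al^3+ < Mg^2+ < Na^+ < F^- < N^3-. Mg^2+ has 2 below it and 3 above. So 3 are larger.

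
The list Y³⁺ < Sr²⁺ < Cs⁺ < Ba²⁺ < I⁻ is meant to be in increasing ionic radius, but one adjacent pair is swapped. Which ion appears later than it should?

Ba²⁺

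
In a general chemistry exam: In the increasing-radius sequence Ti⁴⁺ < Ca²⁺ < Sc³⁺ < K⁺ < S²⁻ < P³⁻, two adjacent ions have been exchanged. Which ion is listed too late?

Sc³⁺

Check each adjacent pair. Ca²⁺ and Sc³⁺ are reversed: both have 18 electrons but Z(Sc)=21 > Z(Ca)=20, so Sc³⁺ should be the smaller of the two. No other neighbouring pair contradicts the periodic trends, so Sc³⁺ is the ion listed too late.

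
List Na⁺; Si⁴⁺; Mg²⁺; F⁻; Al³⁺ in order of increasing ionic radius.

Each ion has 10 electrons. The ranking follows nuclear charge in reverse — greater Z gives a smaller radius. Si⁴⁺ (Z=14), Al³⁺ (Z=13), Mg²⁺ (Z=12), Na⁺ (Z=11), F⁻ (Z=9).

Si⁴⁺ < Al³⁺ < Mg²⁺ < Na⁺ < F⁻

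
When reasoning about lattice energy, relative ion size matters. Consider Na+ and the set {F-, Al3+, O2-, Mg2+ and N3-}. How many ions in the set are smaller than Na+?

2

Isoelectronic series (10 e⁻ each). Size is set by nuclear charge: more protons means a smaller ion. Al3+ (Z=13), Mg2+ (Z=12), Na+ (Z=11), F- (Z=9), O2- (Z=8), N3- (Z=7).
Overall: Al3+ < Mg2+ < Na+ < F- < O2- < N3-. Na+ has 2 below it and 3 above. That's 2.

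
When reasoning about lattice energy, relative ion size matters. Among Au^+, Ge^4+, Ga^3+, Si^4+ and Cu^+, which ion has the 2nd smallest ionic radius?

Ge^4+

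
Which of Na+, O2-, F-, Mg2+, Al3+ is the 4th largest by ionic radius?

Mg2+

These species are isoelectronic with 10 electrons. The only difference is the number of protons: Al3+ (Z=13), Mg2+ (Z=12), Na+ (Z=11), F- (Z=9), O2- (Z=8). The strongest nuclear pull (Al3+) gives the smallest ion.
Full ascending order: Al3+ < Mg2+ < Na+ < F- < O2-. Counting from the largest, position 4 is Mg2+.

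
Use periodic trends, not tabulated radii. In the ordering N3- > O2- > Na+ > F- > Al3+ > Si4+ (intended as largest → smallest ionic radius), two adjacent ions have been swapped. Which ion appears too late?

Check each adjacent pair. Na+ and F- are reversed: Na+ and F- share 10 electrons; the higher nuclear charge on Na (Z=11) contracts it more, so Na+ < F-. No other neighbouring pair contradicts the periodic trends, so F- is the ion listed too late.

F-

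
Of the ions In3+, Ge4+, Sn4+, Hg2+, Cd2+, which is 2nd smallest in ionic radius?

Electron counts and nuclear charges: Ge4+: 28 e⁻, Z=32, Sn4+: 46 e⁻, Z=50, In3+: 46 e⁻, Z=49, Cd2+: 46 e⁻, Z=48, Hg2+: 78 e⁻, Z=80. Ge4+ < Sn4+ (same group, period 4 vs 5); Sn4+ < In3+ (isoelectronic, higher Z=50 is smaller); In3+ < Cd2+ (both 46 e⁻, Z=49>48); Cd2+ < Hg2+ (same group, period 5 vs 6).
Full ascending order: Ge4+ < Sn4+ < In3+ < Cd2+ < Hg2+. Counting from the smallest, position 2 is Sn4+.

Sn4+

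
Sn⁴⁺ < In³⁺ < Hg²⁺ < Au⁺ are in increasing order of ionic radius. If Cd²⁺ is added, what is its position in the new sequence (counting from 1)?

Electron counts and nuclear charges: Sn⁴⁺: 46 e⁻, Z=50, In³⁺: 46 e⁻, Z=49, Cd²⁺: 46 e⁻, Z=48, Hg²⁺: 78 e⁻, Z=80, Au⁺: 78 e⁻, Z=79. Sn⁴⁺ < In³⁺ (isoelectronic, higher Z=50 is smaller); In³⁺ < Cd²⁺ (both 46 e⁻, Z=49>48); Cd²⁺ < Hg²⁺ (same group, period 5 vs 6); Hg²⁺ < Au⁺ (isoelectronic, higher Z=80 is smaller).
Putting Cd²⁺ in gives Sn⁴⁺ < In³⁺ < Cd²⁺ < Hg²⁺ < Au⁺; it lands at slot 3.

3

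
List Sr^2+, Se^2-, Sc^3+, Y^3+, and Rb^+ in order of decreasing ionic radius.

Sc^3+ has 18 e⁻ (Z=21), Y^3+ has 36 e⁻ (Z=39), Sr^2+ has 36 e⁻ (Z=38), Rb^+ has 36 e⁻ (Z=37), Se^2- has 36 e⁻ (Z=34). Sc^3+ < Y^3+ (same group, period 4 vs 5); Y^3+ < Sr^2+ (both 36 e⁻, Z=39>38); Sr^2+ < Rb^+ (isoelectronic, higher Z=38 is smaller); Rb^+ < Se^2- (both 36 e⁻, Z=37>34).

Se^2- > Rb^+ > Sr^2+ > Y^3+ > Sc^3+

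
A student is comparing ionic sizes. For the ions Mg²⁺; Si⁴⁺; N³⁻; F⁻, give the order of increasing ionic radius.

Isoelectronic series (10 e⁻ each). Size is set by nuclear charge: more protons means a smaller ion. Si⁴⁺ (Z=14), Mg²⁺ (Z=12), F⁻ (Z=9), N³⁻ (Z=7).

Si⁴⁺ < Mg²⁺ < F⁻ < N³⁻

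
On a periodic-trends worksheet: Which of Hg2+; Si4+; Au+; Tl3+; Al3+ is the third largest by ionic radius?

Tl3+

Si4+: 10 e⁻, Z=14, Al3+: 10 e⁻, Z=13, Tl3+: 78 e⁻, Z=81, Hg2+: 78 e⁻, Z=80, Au+: 78 e⁻, Z=79. Si4+ < Al3+ (both 10 e⁻, Z=14>13); Al3+ < Tl3+ (same group, 3 shells fewer); Tl3+ < Hg2+ (both 78 e⁻, Z=81>80); Hg2+ < Au+ (both 78 e⁻, Z=80>79).
Full ascending order: Si4+ < Al3+ < Tl3+ < Hg2+ < Au+. Counting from the largest, position 3 is Tl3+.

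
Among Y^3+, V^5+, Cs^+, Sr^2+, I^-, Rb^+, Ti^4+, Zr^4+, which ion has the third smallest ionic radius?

Electron counts and nuclear charges: V^5+: 18 e⁻, Z=23, Ti^4+: 18 e⁻, Z=22, Zr^4+: 36 e⁻, Z=40, Y^3+: 36 e⁻, Z=39, Sr^2+: 36 e⁻, Z=38, Rb^+: 36 e⁻, Z=37, Cs^+: 54 e⁻, Z=55, I^-: 54 e⁻, Z=53. V^5+ < Ti^4+ (isoelectronic, higher Z=23 is smaller); Ti^4+ < Zr^4+ (same group, period 4 vs 5); Zr^4+ < Y^3+ (isoelectronic, higher Z=40 is smaller); Y^3+ < Sr^2+ (both 36 e⁻, Z=39>38); Sr^2+ < Rb^+ (isoelectronic, higher Z=38 is smaller); Rb^+ < Cs^+ (same group, 1 shell fewer); Cs^+ < I^- (both 54 e⁻, Z=55>53).
Full ascending order: V^5+ < Ti^4+ < Zr^4+ < Y^3+ < Sr^2+ < Rb^+ < Cs^+ < I^-. Counting from the smallest, position 3 is Zr^4+.

Zr^4+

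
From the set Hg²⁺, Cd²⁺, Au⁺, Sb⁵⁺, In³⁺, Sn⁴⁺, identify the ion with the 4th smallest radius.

Cd²⁺

Sb⁵⁺ has 46 e⁻ (Z=51), Sn⁴⁺ has 46 e⁻ (Z=50), In³⁺ has 46 e⁻ (Z=49), Cd²⁺ has 46 e⁻ (Z=48), Hg²⁺ has 78 e⁻ (Z=80), Au⁺ has 78 e⁻ (Z=79). Sb⁵⁺ < Sn⁴⁺ (isoelectronic, higher Z=51 is smaller); Sn⁴⁺ < In³⁺ (both 46 e⁻, Z=50>49); In³⁺ < Cd²⁺ (isoelectronic, higher Z=49 is smaller); Cd²⁺ < Hg²⁺ (same group, 1 shell fewer); Hg²⁺ < Au⁺ (isoelectronic, higher Z=80 is smaller).
So the order is Sb⁵⁺ < Sn⁴⁺ < In³⁺ < Cd²⁺ < Hg²⁺ < Au⁺; the 4th-smallest ion is Cd²⁺.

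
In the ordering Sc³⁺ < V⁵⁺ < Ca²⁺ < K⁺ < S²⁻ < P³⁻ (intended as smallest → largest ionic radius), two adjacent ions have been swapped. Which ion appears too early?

Sc³⁺

Compare adjacent ions: both have 18 electrons but Z(V)=23 > Z(Sc)=21, so V⁵⁺ should be the smaller of the two — yet in this increasing list Sc³⁺ sits before V⁵⁺. Nothing else is reversed, so Sc³⁺ should move one place to the right.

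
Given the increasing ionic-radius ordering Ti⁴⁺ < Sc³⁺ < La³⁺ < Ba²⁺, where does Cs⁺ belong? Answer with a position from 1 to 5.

Ti⁴⁺: 18 e⁻, Z=22, Sc³⁺: 18 e⁻, Z=21, La³⁺: 54 e⁻, Z=57, Ba²⁺: 54 e⁻, Z=56, Cs⁺: 54 e⁻, Z=55. Ti⁴⁺ < Sc³⁺ (both 18 e⁻, Z=22>21); Sc³⁺ < La³⁺ (same group, period 4 vs 6); La³⁺ < Ba²⁺ (isoelectronic, higher Z=57 is smaller); Ba²⁺ < Cs⁺ (isoelectronic, higher Z=56 is smaller).
Putting Cs⁺ in gives Ti⁴⁺ < Sc³⁺ < La³⁺ < Ba²⁺ < Cs⁺; it lands at slot 5.

5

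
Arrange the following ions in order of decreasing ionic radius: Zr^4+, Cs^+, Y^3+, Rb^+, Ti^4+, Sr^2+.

Cs^+ > Rb^+ > Sr^2+ > Y^3+ > Zr^4+ > Ti^4+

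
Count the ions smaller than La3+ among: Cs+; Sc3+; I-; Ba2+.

Sc3+ has 18 e⁻ (Z=21), La3+ has 54 e⁻ (Z=57), Ba2+ has 54 e⁻ (Z=56), Cs+ has 54 e⁻ (Z=55), I- has 54 e⁻ (Z=53). Sc3+ < La3+ (same group, period 4 vs 6); La3+ < Ba2+ (both 54 e⁻, Z=57>56); Ba2+ < Cs+ (isoelectronic, higher Z=56 is smaller); Cs+ < I- (isoelectronic, higher Z=55 is smaller).
Placing each against La3+: smaller — Sc3+; larger — Ba2+, Cs+, I-. So 1 is smaller.

1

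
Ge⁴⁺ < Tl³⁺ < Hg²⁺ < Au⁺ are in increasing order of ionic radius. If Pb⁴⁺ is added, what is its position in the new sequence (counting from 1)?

2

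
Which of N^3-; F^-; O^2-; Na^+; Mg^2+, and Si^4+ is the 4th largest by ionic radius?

Na^+

Each ion has 10 electrons. The ranking follows nuclear charge in reverse — greater Z gives a smaller radius. Si^4+ (Z=14), Mg^2+ (Z=12), Na^+ (Z=11), F^- (Z=9), O^2- (Z=8), N^3- (Z=7).
So the order is Si^4+ < Mg^2+ < Na^+ < F^- < O^2- < N^3-; the 4th-largest ion is Na^+.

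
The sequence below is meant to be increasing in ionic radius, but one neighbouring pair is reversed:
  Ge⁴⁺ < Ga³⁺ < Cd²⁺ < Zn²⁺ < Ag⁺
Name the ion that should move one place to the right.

Cd²⁺

Scanning neighbour by neighbour, only Cd²⁺/Zn²⁺ violates a trend: Zn²⁺ and Cd²⁺ are in one column with the same charge; the lighter period-4 ion has one fewer shell and is smaller. That makes Cd²⁺ the one sitting a position early relative to where it belongs.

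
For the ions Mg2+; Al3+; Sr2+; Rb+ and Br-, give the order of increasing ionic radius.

Al3+ < Mg2+ < Sr2+ < Rb+ < Br-

Work out protons and electrons: Al3+: 10 e⁻, Z=13, Mg2+: 10 e⁻, Z=12, Sr2+: 36 e⁻, Z=38, Rb+: 36 e⁻, Z=37, Br-: 36 e⁻, Z=35. Al3+ < Mg2+ (both 10 e⁻, Z=13>12); Mg2+ < Sr2+ (same group, period 3 vs 5); Sr2+ < Rb+ (isoelectronic, higher Z=38 is smaller); Rb+ < Br- (isoelectronic, higher Z=37 is smaller).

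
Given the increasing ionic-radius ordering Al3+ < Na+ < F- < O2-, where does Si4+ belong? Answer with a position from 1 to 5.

These species are isoelectronic with 10 electrons. The only difference is the number of protons: Si4+ (Z=14), Al3+ (Z=13), Na+ (Z=11), F- (Z=9), O2- (Z=8). The strongest nuclear pull (Si4+) gives the smallest ion.
Putting Si4+ in gives Si4+ < Al3+ < Na+ < F- < O2-; it lands at slot 1.

1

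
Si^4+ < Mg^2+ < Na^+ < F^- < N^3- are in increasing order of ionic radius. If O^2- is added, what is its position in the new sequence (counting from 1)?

5

Isoelectronic series (10 e⁻ each). Size is set by nuclear charge: more protons means a smaller ion. Si^4+ (Z=14), Mg^2+ (Z=12), Na^+ (Z=11), F^- (Z=9), O^2- (Z=8), N^3- (Z=7).
Merged order: Si^4+ < Mg^2+ < Na^+ < F^- < O^2- < N^3- — O^2- is number 5.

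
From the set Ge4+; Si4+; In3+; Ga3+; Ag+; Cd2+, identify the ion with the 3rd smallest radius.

Ga3+

First list Z and electron count for each: Si4+ (Z=14, 10 e⁻), Ge4+ (Z=32, 28 e⁻), Ga3+ (Z=31, 28 e⁻), In3+ (Z=49, 46 e⁻), Cd2+ (Z=48, 46 e⁻), Ag+ (Z=47, 46 e⁻). Si4+ < Ge4+ (same group, period 3 vs 4); Ge4+ < Ga3+ (isoelectronic, higher Z=32 is smaller); Ga3+ < In3+ (same group, period 4 vs 5); In3+ < Cd2+ (isoelectronic, higher Z=49 is smaller); Cd2+ < Ag+ (both 46 e⁻, Z=48>47).
Full ascending order: Si4+ < Ge4+ < Ga3+ < In3+ < Cd2+ < Ag+. Counting from the smallest, position 3 is Ga3+.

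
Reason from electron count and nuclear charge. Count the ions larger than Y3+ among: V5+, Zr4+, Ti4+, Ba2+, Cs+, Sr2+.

3

V5+ (Z=23, 18 e⁻), Ti4+ (Z=22, 18 e⁻), Zr4+ (Z=40, 36 e⁻), Y3+ (Z=39, 36 e⁻), Sr2+ (Z=38, 36 e⁻), Ba2+ (Z=56, 54 e⁻), Cs+ (Z=55, 54 e⁻). V5+ < Ti4+ (isoelectronic, higher Z=23 is smaller); Ti4+ < Zr4+ (same group, 1 shell fewer); Zr4+ < Y3+ (isoelectronic, higher Z=40 is smaller); Y3+ < Sr2+ (both 36 e⁻, Z=39>38); Sr2+ < Ba2+ (same group, period 5 vs 6); Ba2+ < Cs+ (isoelectronic, higher Z=56 is smaller).
Ordering all of them (including Y3+) by radius gives V5+ < Ti4+ < Zr4+ < Y3+ < Sr2+ < Ba2+ < Cs+. So 3 are larger.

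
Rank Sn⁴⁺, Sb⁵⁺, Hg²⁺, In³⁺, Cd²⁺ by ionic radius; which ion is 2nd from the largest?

Cd²⁺

First list Z and electron count for each: Sb⁵⁺ (Z=51, 46 e⁻), Sn⁴⁺ (Z=50, 46 e⁻), In³⁺ (Z=49, 46 e⁻), Cd²⁺ (Z=48, 46 e⁻), Hg²⁺ (Z=80, 78 e⁻). Sb⁵⁺ < Sn⁴⁺ (both 46 e⁻, Z=51>50); Sn⁴⁺ < In³⁺ (both 46 e⁻, Z=50>49); In³⁺ < Cd²⁺ (isoelectronic, higher Z=49 is smaller); Cd²⁺ < Hg²⁺ (same group, 1 shell fewer).
That gives Sb⁵⁺ < Sn⁴⁺ < In³⁺ < Cd²⁺ < Hg²⁺. From the largest end, number 2 is Cd²⁺.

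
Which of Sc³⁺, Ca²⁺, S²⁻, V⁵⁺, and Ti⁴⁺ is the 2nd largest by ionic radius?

Each ion has 18 electrons. The ranking follows nuclear charge in reverse — greater Z gives a smaller radius. V⁵⁺ (Z=23), Ti⁴⁺ (Z=22), Sc³⁺ (Z=21), Ca²⁺ (Z=20), S²⁻ (Z=16).
Ordering: V⁵⁺ < Ti⁴⁺ < Sc³⁺ < Ca²⁺ < S²⁻. The 2nd largest is Ca²⁺.

Ca²⁺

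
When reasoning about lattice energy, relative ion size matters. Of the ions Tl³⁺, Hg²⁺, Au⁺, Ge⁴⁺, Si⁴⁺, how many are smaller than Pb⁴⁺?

2

Work out protons and electrons: Si⁴⁺: 10 e⁻, Z=14, Ge⁴⁺: 28 e⁻, Z=32, Pb⁴⁺: 78 e⁻, Z=82, Tl³⁺: 78 e⁻, Z=81, Hg²⁺: 78 e⁻, Z=80, Au⁺: 78 e⁻, Z=79. Si⁴⁺ < Ge⁴⁺ (same group, period 3 vs 4); Ge⁴⁺ < Pb⁴⁺ (same group, period 4 vs 6); Pb⁴⁺ < Tl³⁺ (both 78 e⁻, Z=82>81); Tl³⁺ < Hg²⁺ (both 78 e⁻, Z=81>80); Hg²⁺ < Au⁺ (both 78 e⁻, Z=80>79).
Overall: Si⁴⁺ < Ge⁴⁺ < Pb⁴⁺ < Tl³⁺ < Hg²⁺ < Au⁺. Pb⁴⁺ has 2 below it and 3 above. Count: 2.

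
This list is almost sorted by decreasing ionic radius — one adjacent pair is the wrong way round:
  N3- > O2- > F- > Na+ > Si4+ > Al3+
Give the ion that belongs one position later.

Scanning neighbour by neighbour, only Si4+/Al3+ violates a trend: they are isoelectronic (10 e⁻) and Si has more protons than Al (14 vs 13), making Si4+ smaller. That makes Si4+ the one sitting a position early relative to where it belongs.

Si4+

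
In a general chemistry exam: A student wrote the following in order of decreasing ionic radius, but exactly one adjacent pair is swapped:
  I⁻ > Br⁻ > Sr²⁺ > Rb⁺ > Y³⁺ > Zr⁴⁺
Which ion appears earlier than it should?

Sr²⁺

The pair Sr²⁺, Rb⁺ is the wrong way round — they are isoelectronic (36 e⁻) and Sr has more protons than Rb (38 vs 37), making Sr²⁺ smaller. All other adjacent pairs agree with periodic trends, so Sr²⁺ is the misplaced ion.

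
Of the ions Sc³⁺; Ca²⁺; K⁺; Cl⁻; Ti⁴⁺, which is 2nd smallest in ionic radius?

Sc³⁺

These species are isoelectronic with 18 electrons. The only difference is the number of protons: Ti⁴⁺ (Z=22), Sc³⁺ (Z=21), Ca²⁺ (Z=20), K⁺ (Z=19), Cl⁻ (Z=17). The strongest nuclear pull (Ti⁴⁺) gives the smallest ion.
So the order is Ti⁴⁺ < Sc³⁺ < Ca²⁺ < K⁺ < Cl⁻; the 2nd-smallest ion is Sc³⁺.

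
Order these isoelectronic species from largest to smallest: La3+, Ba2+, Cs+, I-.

Isoelectronic series (54 e⁻ each). Size is set by nuclear charge: more protons means a smaller ion. La3+ (Z=57), Ba2+ (Z=56), Cs+ (Z=55), I- (Z=53).

I- > Cs+ > Ba2+ > La3+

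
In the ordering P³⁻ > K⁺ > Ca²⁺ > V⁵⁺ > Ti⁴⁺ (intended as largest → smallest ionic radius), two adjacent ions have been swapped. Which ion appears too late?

Ti⁴⁺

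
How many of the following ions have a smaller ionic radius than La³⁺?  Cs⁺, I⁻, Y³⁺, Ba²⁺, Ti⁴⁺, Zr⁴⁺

3

First list Z and electron count for each: Ti⁴⁺: 18 e⁻, Z=22, Zr⁴⁺: 36 e⁻, Z=40, Y³⁺: 36 e⁻, Z=39, La³⁺: 54 e⁻, Z=57, Ba²⁺: 54 e⁻, Z=56, Cs⁺: 54 e⁻, Z=55, I⁻: 54 e⁻, Z=53. Ti⁴⁺ < Zr⁴⁺ (same group, 1 shell fewer); Zr⁴⁺ < Y³⁺ (both 36 e⁻, Z=40>39); Y³⁺ < La³⁺ (same group, period 5 vs 6); La³⁺ < Ba²⁺ (both 54 e⁻, Z=57>56); Ba²⁺ < Cs⁺ (isoelectronic, higher Z=56 is smaller); Cs⁺ < I⁻ (isoelectronic, higher Z=55 is smaller).
Ordering all of them (including La³⁺) by radius gives Ti⁴⁺ < Zr⁴⁺ < Y³⁺ < La³⁺ < Ba²⁺ < Cs⁺ < I⁻. So 3 are smaller.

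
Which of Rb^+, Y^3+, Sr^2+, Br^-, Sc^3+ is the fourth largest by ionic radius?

First list Z and electron count for each: Sc^3+ (Z=21, 18 e⁻), Y^3+ (Z=39, 36 e⁻), Sr^2+ (Z=38, 36 e⁻), Rb^+ (Z=37, 36 e⁻), Br^- (Z=35, 36 e⁻). Sc^3+ < Y^3+ (same group, period 4 vs 5); Y^3+ < Sr^2+ (isoelectronic, higher Z=39 is smaller); Sr^2+ < Rb^+ (both 36 e⁻, Z=38>37); Rb^+ < Br^- (both 36 e⁻, Z=37>35).
Ordering: Sc^3+ < Y^3+ < Sr^2+ < Rb^+ < Br^-. The fourth largest is Y^3+.

Y^3+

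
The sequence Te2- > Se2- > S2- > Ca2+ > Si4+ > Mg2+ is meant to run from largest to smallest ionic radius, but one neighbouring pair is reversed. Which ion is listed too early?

Si4+

Scanning neighbour by neighbour, only Si4+/Mg2+ violates a trend: Si4+ and Mg2+ share 10 electrons; the higher nuclear charge on Si (Z=14) contracts it more, so Si4+ < Mg2+. That makes Si4+ the one sitting a position early relative to where it belongs.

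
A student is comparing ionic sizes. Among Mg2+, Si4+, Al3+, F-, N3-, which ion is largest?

These species are isoelectronic with 10 electrons. The only difference is the number of protons: Si4+ (Z=14), Al3+ (Z=13), Mg2+ (Z=12), F- (Z=9), N3- (Z=7). The strongest nuclear pull (Si4+) gives the smallest ion.

N3-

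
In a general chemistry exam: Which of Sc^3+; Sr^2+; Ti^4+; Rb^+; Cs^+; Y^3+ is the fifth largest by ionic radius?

First list Z and electron count for each: Ti^4+ has 18 e⁻ (Z=22), Sc^3+ has 18 e⁻ (Z=21), Y^3+ has 36 e⁻ (Z=39), Sr^2+ has 36 e⁻ (Z=38), Rb^+ has 36 e⁻ (Z=37), Cs^+ has 54 e⁻ (Z=55). Ti^4+ < Sc^3+ (both 18 e⁻, Z=22>21); Sc^3+ < Y^3+ (same group, period 4 vs 5); Y^3+ < Sr^2+ (both 36 e⁻, Z=39>38); Sr^2+ < Rb^+ (both 36 e⁻, Z=38>37); Rb^+ < Cs^+ (same group, 1 shell fewer).
That gives Ti^4+ < Sc^3+ < Y^3+ < Sr^2+ < Rb^+ < Cs^+. From the largest end, number 5 is Sc^3+.

Sc^3+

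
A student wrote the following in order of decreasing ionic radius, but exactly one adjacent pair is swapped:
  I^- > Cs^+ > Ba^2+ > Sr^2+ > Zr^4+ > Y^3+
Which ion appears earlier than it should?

Zr^4+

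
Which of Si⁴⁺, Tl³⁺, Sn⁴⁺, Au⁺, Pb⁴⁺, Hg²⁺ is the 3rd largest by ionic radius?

Work out protons and electrons: Si⁴⁺: 10 e⁻, Z=14, Sn⁴⁺: 46 e⁻, Z=50, Pb⁴⁺: 78 e⁻, Z=82, Tl³⁺: 78 e⁻, Z=81, Hg²⁺: 78 e⁻, Z=80, Au⁺: 78 e⁻, Z=79. Si⁴⁺ < Sn⁴⁺ (same group, 2 shells fewer); Sn⁴⁺ < Pb⁴⁺ (same group, 1 shell fewer); Pb⁴⁺ < Tl³⁺ (both 78 e⁻, Z=82>81); Tl³⁺ < Hg²⁺ (isoelectronic, higher Z=81 is smaller); Hg²⁺ < Au⁺ (isoelectronic, higher Z=80 is smaller).
So the order is Si⁴⁺ < Sn⁴⁺ < Pb⁴⁺ < Tl³⁺ < Hg²⁺ < Au⁺; the 3rd-largest ion is Tl³⁺.

Tl³⁺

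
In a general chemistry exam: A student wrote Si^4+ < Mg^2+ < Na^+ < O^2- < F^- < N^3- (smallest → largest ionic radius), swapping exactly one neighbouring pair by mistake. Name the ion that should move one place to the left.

F^-

Scanning neighbour by neighbour, only O^2-/F^- violates a trend: F^- and O^2- share 10 electrons; the higher nuclear charge on F (Z=9) contracts it more, so F^- < O^2-. That makes F^- the one sitting a position late relative to where it belongs.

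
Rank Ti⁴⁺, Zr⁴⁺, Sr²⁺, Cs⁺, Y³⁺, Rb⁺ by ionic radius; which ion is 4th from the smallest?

Sr²⁺

Ti⁴⁺ has 18 e⁻ (Z=22), Zr⁴⁺ has 36 e⁻ (Z=40), Y³⁺ has 36 e⁻ (Z=39), Sr²⁺ has 36 e⁻ (Z=38), Rb⁺ has 36 e⁻ (Z=37), Cs⁺ has 54 e⁻ (Z=55). Ti⁴⁺ < Zr⁴⁺ (same group, 1 shell fewer); Zr⁴⁺ < Y³⁺ (isoelectronic, higher Z=40 is smaller); Y³⁺ < Sr²⁺ (isoelectronic, higher Z=39 is smaller); Sr²⁺ < Rb⁺ (isoelectronic, higher Z=38 is smaller); Rb⁺ < Cs⁺ (same group, 1 shell fewer).
So the order is Ti⁴⁺ < Zr⁴⁺ < Y³⁺ < Sr²⁺ < Rb⁺ < Cs⁺; the 4th-smallest ion is Sr²⁺.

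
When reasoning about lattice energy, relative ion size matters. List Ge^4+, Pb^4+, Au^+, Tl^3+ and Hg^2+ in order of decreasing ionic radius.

Work out protons and electrons: Ge^4+ has 28 e⁻ (Z=32), Pb^4+ has 78 e⁻ (Z=82), Tl^3+ has 78 e⁻ (Z=81), Hg^2+ has 78 e⁻ (Z=80), Au^+ has 78 e⁻ (Z=79). Ge^4+ < Pb^4+ (same group, 2 shells fewer); Pb^4+ < Tl^3+ (isoelectronic, higher Z=82 is smaller); Tl^3+ < Hg^2+ (isoelectronic, higher Z=81 is smaller); Hg^2+ < Au^+ (both 78 e⁻, Z=80>79).

Au^+ > Hg^2+ > Tl^3+ > Pb^4+ > Ge^4+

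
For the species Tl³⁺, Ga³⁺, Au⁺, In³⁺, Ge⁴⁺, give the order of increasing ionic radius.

Ge⁴⁺ < Ga³⁺ < In³⁺ < Tl³⁺ < Au⁺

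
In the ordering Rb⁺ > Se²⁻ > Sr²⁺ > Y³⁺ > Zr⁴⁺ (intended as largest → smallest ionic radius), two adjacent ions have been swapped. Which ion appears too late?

Se²⁻

The pair Rb⁺, Se²⁻ is the wrong way round — they are isoelectronic (36 e⁻) and Rb has more protons than Se (37 vs 34), making Rb⁺ smaller. All other adjacent pairs agree with periodic trends, so Se²⁻ is the misplaced ion.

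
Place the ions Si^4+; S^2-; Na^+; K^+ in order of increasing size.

First list Z and electron count for each: Si^4+: 10 e⁻, Z=14, Na^+: 10 e⁻, Z=11, K^+: 18 e⁻, Z=19, S^2-: 18 e⁻, Z=16. Si^4+ < Na^+ (isoelectronic, higher Z=14 is smaller); Na^+ < K^+ (same group, 1 shell fewer); K^+ < S^2- (isoelectronic, higher Z=19 is smaller).

Si^4+ < Na^+ < K^+ < S^2-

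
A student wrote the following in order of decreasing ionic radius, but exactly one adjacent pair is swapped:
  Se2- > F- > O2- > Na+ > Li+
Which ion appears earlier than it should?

The pair F-, O2- is the wrong way round — both have 10 electrons but Z(F)=9 > Z(O)=8, so F- should be the smaller of the two. All other adjacent pairs agree with periodic trends, so F- is the misplaced ion.

F-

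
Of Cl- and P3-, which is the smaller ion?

Cl-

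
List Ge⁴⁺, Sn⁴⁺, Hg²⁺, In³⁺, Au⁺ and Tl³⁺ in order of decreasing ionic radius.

Au⁺ > Hg²⁺ > Tl³⁺ > In³⁺ > Sn⁴⁺ > Ge⁴⁺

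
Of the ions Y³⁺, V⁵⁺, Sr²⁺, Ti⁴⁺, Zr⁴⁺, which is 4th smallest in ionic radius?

Y³⁺

Electron counts and nuclear charges: V⁵⁺: 18 e⁻, Z=23, Ti⁴⁺: 18 e⁻, Z=22, Zr⁴⁺: 36 e⁻, Z=40, Y³⁺: 36 e⁻, Z=39, Sr²⁺: 36 e⁻, Z=38. V⁵⁺ < Ti⁴⁺ (both 18 e⁻, Z=23>22); Ti⁴⁺ < Zr⁴⁺ (same group, 1 shell fewer); Zr⁴⁺ < Y³⁺ (isoelectronic, higher Z=40 is smaller); Y³⁺ < Sr²⁺ (both 36 e⁻, Z=39>38).
Ordering: V⁵⁺ < Ti⁴⁺ < Zr⁴⁺ < Y³⁺ < Sr²⁺. The 4th smallest is Y³⁺.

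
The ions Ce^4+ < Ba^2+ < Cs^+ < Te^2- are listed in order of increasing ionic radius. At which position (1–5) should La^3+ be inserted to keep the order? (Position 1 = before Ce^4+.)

2

Each ion has 54 electrons. The ranking follows nuclear charge in reverse — greater Z gives a smaller radius. Ce^4+ (Z=58), La^3+ (Z=57), Ba^2+ (Z=56), Cs^+ (Z=55), Te^2- (Z=52).
Merged order: Ce^4+ < La^3+ < Ba^2+ < Cs^+ < Te^2- — La^3+ is number 2.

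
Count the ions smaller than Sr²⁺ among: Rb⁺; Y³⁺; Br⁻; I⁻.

1

First list Z and electron count for each: Y³⁺ has 36 e⁻ (Z=39), Sr²⁺ has 36 e⁻ (Z=38), Rb⁺ has 36 e⁻ (Z=37), Br⁻ has 36 e⁻ (Z=35), I⁻ has 54 e⁻ (Z=53). Y³⁺ < Sr²⁺ (both 36 e⁻, Z=39>38); Sr²⁺ < Rb⁺ (isoelectronic, higher Z=38 is smaller); Rb⁺ < Br⁻ (both 36 e⁻, Z=37>35); Br⁻ < I⁻ (same group, period 4 vs 5).
Ordering all of them (including Sr²⁺) by radius gives Y³⁺ < Sr²⁺ < Rb⁺ < Br⁻ < I⁻. So 1 is smaller.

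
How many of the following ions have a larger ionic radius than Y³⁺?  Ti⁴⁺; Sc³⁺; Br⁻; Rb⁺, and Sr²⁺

3

Ti⁴⁺ (Z=22, 18 e⁻), Sc³⁺ (Z=21, 18 e⁻), Y³⁺ (Z=39, 36 e⁻), Sr²⁺ (Z=38, 36 e⁻), Rb⁺ (Z=37, 36 e⁻), Br⁻ (Z=35, 36 e⁻). Ti⁴⁺ < Sc³⁺ (both 18 e⁻, Z=22>21); Sc³⁺ < Y³⁺ (same group, period 4 vs 5); Y³⁺ < Sr²⁺ (both 36 e⁻, Z=39>38); Sr²⁺ < Rb⁺ (isoelectronic, higher Z=38 is smaller); Rb⁺ < Br⁻ (isoelectronic, higher Z=37 is smaller).
Relative to Y³⁺, the ions that are larger are Sr²⁺, Rb⁺, Br⁻. Count: 3.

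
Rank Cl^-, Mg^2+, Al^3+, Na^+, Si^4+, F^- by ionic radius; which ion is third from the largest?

Na^+

Si^4+ has 10 e⁻ (Z=14), Al^3+ has 10 e⁻ (Z=13), Mg^2+ has 10 e⁻ (Z=12), Na^+ has 10 e⁻ (Z=11), F^- has 10 e⁻ (Z=9), Cl^- has 18 e⁻ (Z=17). Si^4+ < Al^3+ (both 10 e⁻, Z=14>13); Al^3+ < Mg^2+ (both 10 e⁻, Z=13>12); Mg^2+ < Na^+ (both 10 e⁻, Z=12>11); Na^+ < F^- (both 10 e⁻, Z=11>9); F^- < Cl^- (same group, 1 shell fewer).
That gives Si^4+ < Al^3+ < Mg^2+ < Na^+ < F^- < Cl^-. From the largest end, number 3 is Na^+.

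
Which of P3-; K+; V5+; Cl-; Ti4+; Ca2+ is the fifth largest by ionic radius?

Ti4+

Isoelectronic series (18 e⁻ each). Size is set by nuclear charge: more protons means a smaller ion. V5+ (Z=23), Ti4+ (Z=22), Ca2+ (Z=20), K+ (Z=19), Cl- (Z=17), P3- (Z=15).
Ordering: V5+ < Ti4+ < Ca2+ < K+ < Cl- < P3-. The fifth largest is Ti4+.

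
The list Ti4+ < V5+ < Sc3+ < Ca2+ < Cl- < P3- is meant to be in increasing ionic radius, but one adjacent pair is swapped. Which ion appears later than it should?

V5+

Scanning neighbour by neighbour, only Ti4+/V5+ violates a trend: V5+ and Ti4+ share 18 electrons; the higher nuclear charge on V (Z=23) contracts it more, so V5+ < Ti4+. That makes V5+ the one sitting a position late relative to where it belongs.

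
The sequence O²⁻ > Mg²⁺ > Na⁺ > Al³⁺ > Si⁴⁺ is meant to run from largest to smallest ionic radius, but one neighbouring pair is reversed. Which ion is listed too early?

Mg²⁺

The pair Mg²⁺, Na⁺ is the wrong way round — Mg²⁺ and Na⁺ share 10 electrons; the higher nuclear charge on Mg (Z=12) contracts it more, so Mg²⁺ < Na⁺. All other adjacent pairs agree with periodic trends, so Mg²⁺ is the misplaced ion.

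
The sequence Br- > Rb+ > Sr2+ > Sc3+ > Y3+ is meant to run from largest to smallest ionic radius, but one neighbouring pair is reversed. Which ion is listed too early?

Sc3+

Compare adjacent ions: Sc3+ and Y3+ are in one column with the same charge; the lighter period-4 ion has one fewer shell and is smaller — yet in this decreasing list Sc3+ sits before Y3+. Nothing else is reversed, so Sc3+ should move one place to the right.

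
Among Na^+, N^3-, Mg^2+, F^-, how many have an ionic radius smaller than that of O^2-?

These species are isoelectronic with 10 electrons. The only difference is the number of protons: Mg^2+ (Z=12), Na^+ (Z=11), F^- (Z=9), O^2- (Z=8), N^3- (Z=7). The strongest nuclear pull (Mg^2+) gives the smallest ion.
Placing each against O^2-: smaller — Mg^2+, Na^+, F^-; larger — N^3-. That's 3.

3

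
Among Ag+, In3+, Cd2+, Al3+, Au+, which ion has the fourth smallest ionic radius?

Ag+

Al3+ has 10 e⁻ (Z=13), In3+ has 46 e⁻ (Z=49), Cd2+ has 46 e⁻ (Z=48), Ag+ has 46 e⁻ (Z=47), Au+ has 78 e⁻ (Z=79). Al3+ < In3+ (same group, 2 shells fewer); In3+ < Cd2+ (both 46 e⁻, Z=49>48); Cd2+ < Ag+ (both 46 e⁻, Z=48>47); Ag+ < Au+ (same group, period 5 vs 6).
So the order is Al3+ < In3+ < Cd2+ < Ag+ < Au+; the 4th-smallest ion is Ag+.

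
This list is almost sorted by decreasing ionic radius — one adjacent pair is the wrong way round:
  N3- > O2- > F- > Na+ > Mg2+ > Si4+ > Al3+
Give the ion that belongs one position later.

Check each adjacent pair. Si4+ and Al3+ are reversed: Si4+ and Al3+ share 10 electrons; the higher nuclear charge on Si (Z=14) contracts it more, so Si4+ < Al3+. No other neighbouring pair contradicts the periodic trends, so Si4+ is the ion listed too early.

Si4+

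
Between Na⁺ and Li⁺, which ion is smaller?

All are in the same group with charge +1. Radius grows down the group as n (the outermost shell) increases.

Li⁺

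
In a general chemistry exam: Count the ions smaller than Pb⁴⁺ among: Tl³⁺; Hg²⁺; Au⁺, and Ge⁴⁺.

Electron counts and nuclear charges: Ge⁴⁺: 28 e⁻, Z=32, Pb⁴⁺: 78 e⁻, Z=82, Tl³⁺: 78 e⁻, Z=81, Hg²⁺: 78 e⁻, Z=80, Au⁺: 78 e⁻, Z=79. Ge⁴⁺ < Pb⁴⁺ (same group, 2 shells fewer); Pb⁴⁺ < Tl³⁺ (isoelectronic, higher Z=82 is smaller); Tl³⁺ < Hg²⁺ (both 78 e⁻, Z=81>80); Hg²⁺ < Au⁺ (both 78 e⁻, Z=80>79).
Relative to Pb⁴⁺, the ions that are smaller are Ge⁴⁺. So 1 is smaller.

1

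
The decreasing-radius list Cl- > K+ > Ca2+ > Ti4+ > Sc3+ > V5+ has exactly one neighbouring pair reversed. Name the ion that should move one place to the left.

Sc3+

Scanning neighbour by neighbour, only Ti4+/Sc3+ violates a trend: both have 18 electrons but Z(Ti)=22 > Z(Sc)=21, so Ti4+ should be the smaller of the two. That makes Sc3+ the one sitting a position late relative to where it belongs.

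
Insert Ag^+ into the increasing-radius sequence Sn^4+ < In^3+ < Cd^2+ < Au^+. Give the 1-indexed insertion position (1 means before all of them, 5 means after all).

Electron counts and nuclear charges: Sn^4+ has 46 e⁻ (Z=50), In^3+ has 46 e⁻ (Z=49), Cd^2+ has 46 e⁻ (Z=48), Ag^+ has 46 e⁻ (Z=47), Au^+ has 78 e⁻ (Z=79). Sn^4+ < In^3+ (isoelectronic, higher Z=50 is smaller); In^3+ < Cd^2+ (isoelectronic, higher Z=49 is smaller); Cd^2+ < Ag^+ (both 46 e⁻, Z=48>47); Ag^+ < Au^+ (same group, period 5 vs 6).
Merged order: Sn^4+ < In^3+ < Cd^2+ < Ag^+ < Au^+ — Ag^+ is number 4.

4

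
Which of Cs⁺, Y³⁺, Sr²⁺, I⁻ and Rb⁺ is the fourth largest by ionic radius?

Sr²⁺

Electron counts and nuclear charges: Y³⁺: 36 e⁻, Z=39, Sr²⁺: 36 e⁻, Z=38, Rb⁺: 36 e⁻, Z=37, Cs⁺: 54 e⁻, Z=55, I⁻: 54 e⁻, Z=53. Y³⁺ < Sr²⁺ (both 36 e⁻, Z=39>38); Sr²⁺ < Rb⁺ (isoelectronic, higher Z=38 is smaller); Rb⁺ < Cs⁺ (same group, 1 shell fewer); Cs⁺ < I⁻ (isoelectronic, higher Z=55 is smaller).
Ordering: Y³⁺ < Sr²⁺ < Rb⁺ < Cs⁺ < I⁻. The fourth largest is Sr²⁺.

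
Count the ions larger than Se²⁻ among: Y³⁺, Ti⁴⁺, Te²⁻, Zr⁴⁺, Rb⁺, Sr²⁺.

1

Work out protons and electrons: Ti⁴⁺ (Z=22, 18 e⁻), Zr⁴⁺ (Z=40, 36 e⁻), Y³⁺ (Z=39, 36 e⁻), Sr²⁺ (Z=38, 36 e⁻), Rb⁺ (Z=37, 36 e⁻), Se²⁻ (Z=34, 36 e⁻), Te²⁻ (Z=52, 54 e⁻). Ti⁴⁺ < Zr⁴⁺ (same group, 1 shell fewer); Zr⁴⁺ < Y³⁺ (isoelectronic, higher Z=40 is smaller); Y³⁺ < Sr²⁺ (isoelectronic, higher Z=39 is smaller); Sr²⁺ < Rb⁺ (both 36 e⁻, Z=38>37); Rb⁺ < Se²⁻ (isoelectronic, higher Z=37 is smaller); Se²⁻ < Te²⁻ (same group, period 4 vs 5).
Placing each against Se²⁻: smaller — Ti⁴⁺, Zr⁴⁺, Y³⁺, Sr²⁺, Rb⁺; larger — Te²⁻. So 1 is larger.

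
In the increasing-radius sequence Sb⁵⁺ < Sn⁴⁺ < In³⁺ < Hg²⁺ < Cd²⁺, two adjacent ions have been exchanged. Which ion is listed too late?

Cd²⁺

The pair Hg²⁺, Cd²⁺ is the wrong way round — both in group 12 with the same charge; Cd²⁺ (period 5) has the smaller radius. All other adjacent pairs agree with periodic trends, so Cd²⁺ is the misplaced ion.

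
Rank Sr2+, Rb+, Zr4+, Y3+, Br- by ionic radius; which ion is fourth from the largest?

All of these have 36 electrons (isoelectronic). With the same electron cloud, the ion with the most protons pulls it in tightest. Nuclear charges: Zr4+ (Z=40), Y3+ (Z=39), Sr2+ (Z=38), Rb+ (Z=37), Br- (Z=35). Highest Z is smallest.
Ordering: Zr4+ < Y3+ < Sr2+ < Rb+ < Br-. The fourth largest is Y3+.

Y3+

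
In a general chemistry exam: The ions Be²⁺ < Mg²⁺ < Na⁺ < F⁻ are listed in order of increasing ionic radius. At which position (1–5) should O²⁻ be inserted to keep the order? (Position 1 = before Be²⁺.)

Electron counts and nuclear charges: Be²⁺ has 2 e⁻ (Z=4), Mg²⁺ has 10 e⁻ (Z=12), Na⁺ has 10 e⁻ (Z=11), F⁻ has 10 e⁻ (Z=9), O²⁻ has 10 e⁻ (Z=8). Be²⁺ < Mg²⁺ (same group, period 2 vs 3); Mg²⁺ < Na⁺ (isoelectronic, higher Z=12 is smaller); Na⁺ < F⁻ (both 10 e⁻, Z=11>9); F⁻ < O²⁻ (isoelectronic, higher Z=9 is smaller).
With O²⁻ included the full order is Be²⁺ < Mg²⁺ < Na⁺ < F⁻ < O²⁻, so it takes position 5.

5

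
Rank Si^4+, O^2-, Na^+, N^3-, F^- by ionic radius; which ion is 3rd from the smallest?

F^-

All of these have 10 electrons (isoelectronic). With the same electron cloud, the ion with the most protons pulls it in tightest. Nuclear charges: Si^4+ (Z=14), Na^+ (Z=11), F^- (Z=9), O^2- (Z=8), N^3- (Z=7). Highest Z is smallest.
Ordering: Si^4+ < Na^+ < F^- < O^2- < N^3-. The 3rd smallest is F^-.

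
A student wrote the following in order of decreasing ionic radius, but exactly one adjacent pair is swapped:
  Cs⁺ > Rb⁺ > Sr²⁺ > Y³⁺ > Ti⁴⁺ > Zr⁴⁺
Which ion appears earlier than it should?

Ti⁴⁺

Scanning neighbour by neighbour, only Ti⁴⁺/Zr⁴⁺ violates a trend: both in group 4 with the same charge; Ti⁴⁺ (period 4) has the smaller radius. That makes Ti⁴⁺ the one sitting a position early relative to where it belongs.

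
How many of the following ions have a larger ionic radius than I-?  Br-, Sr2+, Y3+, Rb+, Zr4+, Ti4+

0

Electron counts and nuclear charges: Ti4+ (Z=22, 18 e⁻), Zr4+ (Z=40, 36 e⁻), Y3+ (Z=39, 36 e⁻), Sr2+ (Z=38, 36 e⁻), Rb+ (Z=37, 36 e⁻), Br- (Z=35, 36 e⁻), I- (Z=53, 54 e⁻). Ti4+ < Zr4+ (same group, period 4 vs 5); Zr4+ < Y3+ (both 36 e⁻, Z=40>39); Y3+ < Sr2+ (isoelectronic, higher Z=39 is smaller); Sr2+ < Rb+ (both 36 e⁻, Z=38>37); Rb+ < Br- (isoelectronic, higher Z=37 is smaller); Br- < I- (same group, 1 shell fewer).
Overall: Ti4+ < Zr4+ < Y3+ < Sr2+ < Rb+ < Br- < I-. I- has 6 below it and 0 above. So 0 are larger.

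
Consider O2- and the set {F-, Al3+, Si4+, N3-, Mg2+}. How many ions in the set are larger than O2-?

1

Isoelectronic series (10 e⁻ each). Size is set by nuclear charge: more protons means a smaller ion. Si4+ (Z=14), Al3+ (Z=13), Mg2+ (Z=12), F- (Z=9), O2- (Z=8), N3- (Z=7).
Overall: Si4+ < Al3+ < Mg2+ < F- < O2- < N3-. O2- has 4 below it and 1 above. So 1 is larger.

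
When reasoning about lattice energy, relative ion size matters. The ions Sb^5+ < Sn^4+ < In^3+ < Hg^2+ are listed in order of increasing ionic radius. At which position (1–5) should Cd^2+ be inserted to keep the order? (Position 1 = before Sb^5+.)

4

Tabulating Z and e⁻: Sb^5+: 46 e⁻, Z=51, Sn^4+: 46 e⁻, Z=50, In^3+: 46 e⁻, Z=49, Cd^2+: 46 e⁻, Z=48, Hg^2+: 78 e⁻, Z=80. Sb^5+ < Sn^4+ (both 46 e⁻, Z=51>50); Sn^4+ < In^3+ (both 46 e⁻, Z=50>49); In^3+ < Cd^2+ (isoelectronic, higher Z=49 is smaller); Cd^2+ < Hg^2+ (same group, 1 shell fewer).
Merged order: Sb^5+ < Sn^4+ < In^3+ < Cd^2+ < Hg^2+ — Cd^2+ is number 4.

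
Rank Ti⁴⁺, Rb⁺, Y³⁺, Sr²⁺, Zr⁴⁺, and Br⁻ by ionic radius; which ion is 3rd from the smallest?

Ti⁴⁺ (Z=22, 18 e⁻), Zr⁴⁺ (Z=40, 36 e⁻), Y³⁺ (Z=39, 36 e⁻), Sr²⁺ (Z=38, 36 e⁻), Rb⁺ (Z=37, 36 e⁻), Br⁻ (Z=35, 36 e⁻). Ti⁴⁺ < Zr⁴⁺ (same group, period 4 vs 5); Zr⁴⁺ < Y³⁺ (both 36 e⁻, Z=40>39); Y³⁺ < Sr²⁺ (isoelectronic, higher Z=39 is smaller); Sr²⁺ < Rb⁺ (isoelectronic, higher Z=38 is smaller); Rb⁺ < Br⁻ (isoelectronic, higher Z=37 is smaller).
Ordering: Ti⁴⁺ < Zr⁴⁺ < Y³⁺ < Sr²⁺ < Rb⁺ < Br⁻. The 3rd smallest is Y³⁺.

Y³⁺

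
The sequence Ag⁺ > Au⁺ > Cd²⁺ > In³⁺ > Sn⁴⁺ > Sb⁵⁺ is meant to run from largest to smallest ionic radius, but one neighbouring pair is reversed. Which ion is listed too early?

The pair Ag⁺, Au⁺ is the wrong way round — Ag⁺ and Au⁺ are in one column with the same charge; the lighter period-5 ion has one fewer shell and is smaller. All other adjacent pairs agree with periodic trends, so Ag⁺ is the misplaced ion.

Ag⁺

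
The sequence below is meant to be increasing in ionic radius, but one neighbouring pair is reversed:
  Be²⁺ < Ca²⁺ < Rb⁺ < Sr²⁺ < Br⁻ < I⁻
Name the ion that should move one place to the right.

Compare adjacent ions: they are isoelectronic (36 e⁻) and Sr has more protons than Rb (38 vs 37), making Sr²⁺ smaller — yet in this increasing list Rb⁺ sits before Sr²⁺. Nothing else is reversed, so Rb⁺ should move one place to the right.

Rb⁺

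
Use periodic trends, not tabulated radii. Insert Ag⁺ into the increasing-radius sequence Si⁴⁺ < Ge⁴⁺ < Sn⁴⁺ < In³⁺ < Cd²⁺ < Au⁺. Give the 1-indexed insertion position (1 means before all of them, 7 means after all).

First list Z and electron count for each: Si⁴⁺ has 10 e⁻ (Z=14), Ge⁴⁺ has 28 e⁻ (Z=32), Sn⁴⁺ has 46 e⁻ (Z=50), In³⁺ has 46 e⁻ (Z=49), Cd²⁺ has 46 e⁻ (Z=48), Ag⁺ has 46 e⁻ (Z=47), Au⁺ has 78 e⁻ (Z=79). Si⁴⁺ < Ge⁴⁺ (same group, 1 shell fewer); Ge⁴⁺ < Sn⁴⁺ (same group, period 4 vs 5); Sn⁴⁺ < In³⁺ (isoelectronic, higher Z=50 is smaller); In³⁺ < Cd²⁺ (both 46 e⁻, Z=49>48); Cd²⁺ < Ag⁺ (isoelectronic, higher Z=48 is smaller); Ag⁺ < Au⁺ (same group, period 5 vs 6).
Merged order: Si⁴⁺ < Ge⁴⁺ < Sn⁴⁺ < In³⁺ < Cd²⁺ < Ag⁺ < Au⁺ — Ag⁺ is number 6.

6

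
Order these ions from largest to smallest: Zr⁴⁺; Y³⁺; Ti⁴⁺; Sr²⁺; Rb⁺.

Rb⁺ > Sr²⁺ > Y³⁺ > Zr⁴⁺ > Ti⁴⁺

Tabulating Z and e⁻: Ti⁴⁺ (Z=22, 18 e⁻), Zr⁴⁺ (Z=40, 36 e⁻), Y³⁺ (Z=39, 36 e⁻), Sr²⁺ (Z=38, 36 e⁻), Rb⁺ (Z=37, 36 e⁻). Ti⁴⁺ < Zr⁴⁺ (same group, period 4 vs 5); Zr⁴⁺ < Y³⁺ (both 36 e⁻, Z=40>39); Y³⁺ < Sr²⁺ (isoelectronic, higher Z=39 is smaller); Sr²⁺ < Rb⁺ (isoelectronic, higher Z=38 is smaller).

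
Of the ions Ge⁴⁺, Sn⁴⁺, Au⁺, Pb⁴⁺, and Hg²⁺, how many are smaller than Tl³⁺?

Work out protons and electrons: Ge⁴⁺: 28 e⁻, Z=32, Sn⁴⁺: 46 e⁻, Z=50, Pb⁴⁺: 78 e⁻, Z=82, Tl³⁺: 78 e⁻, Z=81, Hg²⁺: 78 e⁻, Z=80, Au⁺: 78 e⁻, Z=79. Ge⁴⁺ < Sn⁴⁺ (same group, 1 shell fewer); Sn⁴⁺ < Pb⁴⁺ (same group, period 5 vs 6); Pb⁴⁺ < Tl³⁺ (both 78 e⁻, Z=82>81); Tl³⁺ < Hg²⁺ (both 78 e⁻, Z=81>80); Hg²⁺ < Au⁺ (both 78 e⁻, Z=80>79).
Ordering all of them (including Tl³⁺) by radius gives Ge⁴⁺ < Sn⁴⁺ < Pb⁴⁺ < Tl³⁺ < Hg²⁺ < Au⁺. That's 3.

3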